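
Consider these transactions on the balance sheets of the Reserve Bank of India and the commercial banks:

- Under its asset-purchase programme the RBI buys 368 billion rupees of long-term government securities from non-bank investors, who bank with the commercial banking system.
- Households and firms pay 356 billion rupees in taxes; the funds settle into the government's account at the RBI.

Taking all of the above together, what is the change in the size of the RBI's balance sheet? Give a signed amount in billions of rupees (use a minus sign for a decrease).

+368 billion

Asset purchase (from non-banks) 368 billion rupees: an RBI asset is acquired → +368B.
Government account inflow 356 billion rupees: only the composition of liabilities changes → 0.
Net: 368 + 0 = +368 billion.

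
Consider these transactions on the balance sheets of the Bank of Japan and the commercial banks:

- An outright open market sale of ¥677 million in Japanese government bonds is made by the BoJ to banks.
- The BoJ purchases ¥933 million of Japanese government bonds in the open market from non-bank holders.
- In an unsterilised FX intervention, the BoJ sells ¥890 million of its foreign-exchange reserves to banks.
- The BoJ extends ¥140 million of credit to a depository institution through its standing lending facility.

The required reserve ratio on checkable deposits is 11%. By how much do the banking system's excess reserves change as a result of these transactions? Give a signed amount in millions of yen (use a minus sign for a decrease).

-¥596.63 million

OMO sale (to banks) ¥677 million: reserves −¥677M, deposits 0.
Asset purchase (from non-banks) ¥933 million: reserves +¥933M, deposits +¥933M.
FX sale ¥890 million: reserves −¥890M, deposits 0.
Discount-window loan ¥140 million: reserves +¥140M, deposits 0.
Totals: Δreserves = −¥494M, Δdeposits = +¥933M.
Δrequired reserves = 11% × +¥933M = +¥102.63M.
Δexcess reserves = Δreserves − Δrequired = −¥494M − (+¥102.63M) = -¥596.63 million.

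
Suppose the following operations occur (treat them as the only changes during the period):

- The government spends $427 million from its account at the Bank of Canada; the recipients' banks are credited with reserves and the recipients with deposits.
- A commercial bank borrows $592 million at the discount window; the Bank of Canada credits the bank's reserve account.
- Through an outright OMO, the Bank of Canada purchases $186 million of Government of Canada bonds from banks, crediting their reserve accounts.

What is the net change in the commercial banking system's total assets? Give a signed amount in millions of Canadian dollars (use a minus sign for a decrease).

Government spending $427 million: bank balance sheets expand → +$427M.
Discount-window loan $592 million: bank balance sheets expand → +$592M.
OMO purchase (from banks) $186 million: just an asset swap on bank balance sheets → 0.
Net: 427 + 592 + 0 = +$1019 million.

+$1019 million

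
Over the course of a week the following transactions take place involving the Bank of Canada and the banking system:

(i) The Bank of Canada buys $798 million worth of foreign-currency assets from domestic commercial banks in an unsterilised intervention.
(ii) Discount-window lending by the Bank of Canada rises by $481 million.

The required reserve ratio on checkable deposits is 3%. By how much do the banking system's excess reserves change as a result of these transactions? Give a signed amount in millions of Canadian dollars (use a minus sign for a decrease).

FX purchase $798 million: reserves +$798M, deposits 0.
Discount-window loan $481 million: reserves +$481M, deposits 0.
Totals: Δreserves = +$1279M, Δdeposits = 0.
Δrequired reserves = 3% × 0 = 0.
Δexcess reserves = Δreserves − Δrequired = +$1279M − (0) = +$1279 million.

+$1279 million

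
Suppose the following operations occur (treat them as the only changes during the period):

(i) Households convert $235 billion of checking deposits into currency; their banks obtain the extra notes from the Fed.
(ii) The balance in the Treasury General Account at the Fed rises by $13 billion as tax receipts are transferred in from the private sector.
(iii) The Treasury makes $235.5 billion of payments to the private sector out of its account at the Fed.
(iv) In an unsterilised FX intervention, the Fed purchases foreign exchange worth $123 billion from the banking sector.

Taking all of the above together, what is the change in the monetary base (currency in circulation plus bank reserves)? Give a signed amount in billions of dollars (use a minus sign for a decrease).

Currency withdrawal $235 billion: just a shift between currency and reserves — both are base money → 0.
Government account inflow $13 billion: reserves shift to a non-base liability → −$13B.
Government spending $235.5 billion: a non-base liability converts back to reserves → +$235.5B.
FX purchase $123 billion: Fed balance sheet expands → +$123B.
Net: 0 − 13 + 235.5 + 123 = +$345.5 billion.

+$345.5 billion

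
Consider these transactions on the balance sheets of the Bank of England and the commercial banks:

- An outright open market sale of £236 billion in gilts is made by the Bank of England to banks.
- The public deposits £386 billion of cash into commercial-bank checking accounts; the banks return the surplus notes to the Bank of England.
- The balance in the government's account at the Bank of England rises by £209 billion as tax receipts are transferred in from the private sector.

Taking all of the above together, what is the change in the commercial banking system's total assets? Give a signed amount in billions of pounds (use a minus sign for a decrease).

+£177 billion

OMO sale (to banks) £236 billion: just an asset swap on bank balance sheets → 0.
Currency deposit £386 billion: bank balance sheets expand → +£386B.
Government account inflow £209 billion: bank balance sheets shrink → −£209B.
Net: 0 + 386 − 209 = +£177 billion.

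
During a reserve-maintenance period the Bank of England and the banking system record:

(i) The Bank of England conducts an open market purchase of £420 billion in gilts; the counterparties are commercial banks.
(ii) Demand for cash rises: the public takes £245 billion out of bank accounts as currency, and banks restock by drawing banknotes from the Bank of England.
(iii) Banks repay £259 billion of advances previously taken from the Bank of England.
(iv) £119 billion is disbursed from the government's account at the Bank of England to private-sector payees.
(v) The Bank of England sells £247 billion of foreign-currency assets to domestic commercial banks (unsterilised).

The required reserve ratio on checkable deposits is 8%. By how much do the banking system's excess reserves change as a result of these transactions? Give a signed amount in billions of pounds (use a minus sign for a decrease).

-£201.92 billion

OMO purchase (from banks) £420 billion: reserves +£420B, deposits 0.
Currency withdrawal £245 billion: reserves −£245B, deposits −£245B.
Discount-window repayment £259 billion: reserves −£259B, deposits 0.
Government spending £119 billion: reserves +£119B, deposits +£119B.
FX sale £247 billion: reserves −£247B, deposits 0.
Totals: Δreserves = −£212B, Δdeposits = −£126B.
Δrequired reserves = 8% × −£126B = −£10.08B.
Δexcess reserves = Δreserves − Δrequired = −£212B − (−£10.08B) = -£201.92 billion.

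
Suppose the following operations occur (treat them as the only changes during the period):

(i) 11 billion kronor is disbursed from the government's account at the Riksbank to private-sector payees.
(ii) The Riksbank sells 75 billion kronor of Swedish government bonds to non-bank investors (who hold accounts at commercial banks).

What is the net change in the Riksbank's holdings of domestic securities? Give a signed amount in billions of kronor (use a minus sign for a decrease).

-75 billion

Government spending 11 billion kronor: the Riksbank's securities portfolio is untouched → 0.
Asset sale (to non-banks) 75 billion kronor: securities removed from the Riksbank's portfolio → −75B.
Net: 0 − 75 = -75 billion.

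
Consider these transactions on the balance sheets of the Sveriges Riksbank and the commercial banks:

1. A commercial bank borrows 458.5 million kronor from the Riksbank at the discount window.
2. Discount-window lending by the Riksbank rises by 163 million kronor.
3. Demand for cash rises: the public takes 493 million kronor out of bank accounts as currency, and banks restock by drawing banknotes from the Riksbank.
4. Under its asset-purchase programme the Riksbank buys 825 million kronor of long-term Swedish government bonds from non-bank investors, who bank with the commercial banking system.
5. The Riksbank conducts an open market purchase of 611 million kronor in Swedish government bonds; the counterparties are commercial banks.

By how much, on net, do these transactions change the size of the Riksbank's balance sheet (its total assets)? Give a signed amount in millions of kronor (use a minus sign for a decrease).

+2057.5 million

Discount-window loan 458.5 million kronor: a Riksbank asset is acquired → +458.5M.
Discount-window loan 163 million kronor: a Riksbank asset is acquired → +163M.
Currency withdrawal 493 million kronor: only the composition of liabilities changes → 0.
Asset purchase (from non-banks) 825 million kronor: a Riksbank asset is acquired → +825M.
OMO purchase (from banks) 611 million kronor: a Riksbank asset is acquired → +611M.
Net: 458.5 + 163 + 0 + 825 + 611 = +2057.5 million.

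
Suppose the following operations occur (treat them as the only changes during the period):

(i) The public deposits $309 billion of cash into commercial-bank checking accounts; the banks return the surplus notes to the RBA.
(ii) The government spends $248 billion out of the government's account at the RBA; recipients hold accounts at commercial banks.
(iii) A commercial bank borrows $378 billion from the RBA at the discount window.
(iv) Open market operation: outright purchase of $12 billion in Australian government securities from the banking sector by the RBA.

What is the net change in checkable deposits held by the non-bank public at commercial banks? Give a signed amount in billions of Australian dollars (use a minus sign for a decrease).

Currency deposit $309 billion: non-bank counterparties' bank balances rise → +$309B.
Government spending $248 billion: non-bank counterparties' bank balances rise → +$248B.
Discount-window loan $378 billion: the counterparty is a bank, so public deposits are unchanged → 0.
OMO purchase (from banks) $12 billion: the counterparty is a bank, so public deposits are unchanged → 0.
Net: 309 + 248 + 0 + 0 = +$557 billion.

+$557 billion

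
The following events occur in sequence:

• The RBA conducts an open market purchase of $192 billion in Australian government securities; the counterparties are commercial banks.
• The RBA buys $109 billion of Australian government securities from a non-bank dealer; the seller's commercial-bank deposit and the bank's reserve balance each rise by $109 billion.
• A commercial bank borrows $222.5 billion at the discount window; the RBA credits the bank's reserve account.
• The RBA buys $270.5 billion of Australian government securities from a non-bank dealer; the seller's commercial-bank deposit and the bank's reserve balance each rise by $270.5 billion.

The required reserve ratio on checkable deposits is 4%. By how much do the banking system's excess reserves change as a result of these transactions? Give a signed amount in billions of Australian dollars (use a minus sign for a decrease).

+$778.82 billion

OMO purchase (from banks) $192 billion: reserves +$192B, deposits 0.
Asset purchase (from non-banks) $109 billion: reserves +$109B, deposits +$109B.
Discount-window loan $222.5 billion: reserves +$222.5B, deposits 0.
Asset purchase (from non-banks) $270.5 billion: reserves +$270.5B, deposits +$270.5B.
Totals: Δreserves = +$794B, Δdeposits = +$379.5B.
Δrequired reserves = 4% × +$379.5B = +$15.18B.
Δexcess reserves = Δreserves − Δrequired = +$794B − (+$15.18B) = +$778.82 billion.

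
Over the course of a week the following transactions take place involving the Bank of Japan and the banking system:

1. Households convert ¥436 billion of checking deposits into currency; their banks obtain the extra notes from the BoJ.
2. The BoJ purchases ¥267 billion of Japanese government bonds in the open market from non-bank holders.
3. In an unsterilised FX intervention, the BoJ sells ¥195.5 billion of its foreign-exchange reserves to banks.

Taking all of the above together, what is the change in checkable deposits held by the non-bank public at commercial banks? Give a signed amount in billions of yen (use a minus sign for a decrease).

Currency withdrawal ¥436 billion: non-bank counterparties' bank balances fall → −¥436B.
Asset purchase (from non-banks) ¥267 billion: non-bank counterparties' bank balances rise → +¥267B.
FX sale ¥195.5 billion: the counterparty is a bank, so public deposits are unchanged → 0.
Net: −436 + 267 + 0 = -¥169 billion.

-¥169 billion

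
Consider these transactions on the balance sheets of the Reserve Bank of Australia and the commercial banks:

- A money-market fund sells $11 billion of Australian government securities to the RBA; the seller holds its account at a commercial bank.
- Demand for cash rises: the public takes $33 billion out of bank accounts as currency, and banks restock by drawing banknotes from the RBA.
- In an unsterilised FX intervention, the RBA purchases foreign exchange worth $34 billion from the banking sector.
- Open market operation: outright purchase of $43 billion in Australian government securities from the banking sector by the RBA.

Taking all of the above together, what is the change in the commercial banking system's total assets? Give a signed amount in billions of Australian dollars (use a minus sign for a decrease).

RBA balance sheet:
  Assets:      Securities +$54B, Foreign assets +$34B
  Liabilities: Bank reserves +$55B, Currency in circulation +$33B
Commercial banking system:
  Assets:      Reserves at CB +$55B, Securities −$43B, Foreign assets −$34B
  Liabilities: Checkable deposits −$22B
Change in total bank assets = -$22 billion.

-$22 billion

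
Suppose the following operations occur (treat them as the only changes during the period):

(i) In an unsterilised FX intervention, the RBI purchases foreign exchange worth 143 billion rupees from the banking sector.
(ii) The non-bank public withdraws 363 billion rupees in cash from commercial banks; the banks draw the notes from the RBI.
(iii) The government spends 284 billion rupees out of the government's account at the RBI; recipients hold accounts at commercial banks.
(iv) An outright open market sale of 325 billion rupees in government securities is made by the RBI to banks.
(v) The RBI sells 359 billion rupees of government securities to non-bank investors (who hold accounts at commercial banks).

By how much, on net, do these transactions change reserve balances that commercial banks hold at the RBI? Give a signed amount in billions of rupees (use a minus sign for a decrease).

-620 billion

RBI balance sheet:
  Assets:      Securities −684B, Foreign assets +143B
  Liabilities: Bank reserves −620B, Currency in circulation +363B, Government deposits −284B
Commercial banking system:
  Assets:      Reserves at CB −620B, Securities +325B, Foreign assets −143B
  Liabilities: Checkable deposits −438B
So the change in reserve balances that commercial banks hold at the RBI is -620 billion.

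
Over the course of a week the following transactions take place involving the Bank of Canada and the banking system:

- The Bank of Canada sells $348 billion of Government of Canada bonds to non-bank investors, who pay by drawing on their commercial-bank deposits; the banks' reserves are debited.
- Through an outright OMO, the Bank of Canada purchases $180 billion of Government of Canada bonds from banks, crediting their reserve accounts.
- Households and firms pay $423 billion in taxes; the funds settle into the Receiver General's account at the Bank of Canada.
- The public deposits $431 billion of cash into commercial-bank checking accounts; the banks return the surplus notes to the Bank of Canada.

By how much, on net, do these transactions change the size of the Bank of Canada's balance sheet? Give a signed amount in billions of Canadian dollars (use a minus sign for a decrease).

-$168 billion

Asset sale (to non-banks) $348 billion: a Bank of Canada asset is shed → −$348B.
OMO purchase (from banks) $180 billion: a Bank of Canada asset is acquired → +$180B.
Government account inflow $423 billion: only the composition of liabilities changes → 0.
Currency deposit $431 billion: only the composition of liabilities changes → 0.
Net: −348 + 180 + 0 + 0 = -$168 billion.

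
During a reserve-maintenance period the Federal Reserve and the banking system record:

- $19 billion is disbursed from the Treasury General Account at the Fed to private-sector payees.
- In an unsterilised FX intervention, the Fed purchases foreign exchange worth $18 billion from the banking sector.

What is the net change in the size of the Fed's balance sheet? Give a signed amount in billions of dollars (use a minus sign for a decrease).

+$18 billion

Fed balance sheet:
  Assets:      Foreign assets +$18B
  Liabilities: Bank reserves +$37B, Government deposits −$19B
Change in total Fed assets = +$18 billion.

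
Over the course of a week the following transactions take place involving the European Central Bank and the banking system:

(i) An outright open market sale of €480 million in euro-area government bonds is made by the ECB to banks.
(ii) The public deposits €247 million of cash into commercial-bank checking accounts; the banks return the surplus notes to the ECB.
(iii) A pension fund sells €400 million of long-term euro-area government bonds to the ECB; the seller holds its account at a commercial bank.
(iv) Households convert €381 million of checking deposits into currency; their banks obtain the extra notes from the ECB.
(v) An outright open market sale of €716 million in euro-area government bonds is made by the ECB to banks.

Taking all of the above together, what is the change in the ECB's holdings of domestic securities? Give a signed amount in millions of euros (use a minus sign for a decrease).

OMO sale (to banks) €480 million: securities removed from the ECB's portfolio → −€480M.
Currency deposit €247 million: the ECB's securities portfolio is untouched → 0.
Asset purchase (from non-banks) €400 million: securities added to the ECB's portfolio → +€400M.
Currency withdrawal €381 million: the ECB's securities portfolio is untouched → 0.
OMO sale (to banks) €716 million: securities removed from the ECB's portfolio → −€716M.
Net: −480 + 0 + 400 + 0 − 716 = -€796 million.

-€796 million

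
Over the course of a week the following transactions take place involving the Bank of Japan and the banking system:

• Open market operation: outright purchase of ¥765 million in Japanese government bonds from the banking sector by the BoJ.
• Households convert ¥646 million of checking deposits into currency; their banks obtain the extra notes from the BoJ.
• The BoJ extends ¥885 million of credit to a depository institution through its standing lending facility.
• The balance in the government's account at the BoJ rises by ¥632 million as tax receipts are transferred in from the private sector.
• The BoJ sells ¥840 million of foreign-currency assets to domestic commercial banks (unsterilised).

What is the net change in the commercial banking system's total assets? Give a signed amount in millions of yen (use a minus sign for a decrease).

OMO purchase (from banks) ¥765 million: just an asset swap on bank balance sheets → 0.
Currency withdrawal ¥646 million: bank balance sheets shrink → −¥646M.
Discount-window loan ¥885 million: bank balance sheets expand → +¥885M.
Government account inflow ¥632 million: bank balance sheets shrink → −¥632M.
FX sale ¥840 million: just an asset swap on bank balance sheets → 0.
Net: 0 − 646 + 885 − 632 + 0 = -¥393 million.

-¥393 million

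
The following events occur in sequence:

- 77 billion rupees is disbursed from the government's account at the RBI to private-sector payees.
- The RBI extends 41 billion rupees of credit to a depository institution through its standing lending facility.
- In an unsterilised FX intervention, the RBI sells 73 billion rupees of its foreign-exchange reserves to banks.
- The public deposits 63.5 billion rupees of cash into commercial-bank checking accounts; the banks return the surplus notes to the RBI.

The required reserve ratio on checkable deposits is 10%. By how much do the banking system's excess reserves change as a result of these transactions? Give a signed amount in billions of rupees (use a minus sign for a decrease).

+94.45 billion

Government spending 77 billion rupees: reserves +77B, deposits +77B.
Discount-window loan 41 billion rupees: reserves +41B, deposits 0.
FX sale 73 billion rupees: reserves −73B, deposits 0.
Currency deposit 63.5 billion rupees: reserves +63.5B, deposits +63.5B.
Totals: Δreserves = +108.5B, Δdeposits = +140.5B.
Δrequired reserves = 10% × +140.5B = +14.05B.
Δexcess reserves = Δreserves − Δrequired = +108.5B − (+14.05B) = +94.45 billion.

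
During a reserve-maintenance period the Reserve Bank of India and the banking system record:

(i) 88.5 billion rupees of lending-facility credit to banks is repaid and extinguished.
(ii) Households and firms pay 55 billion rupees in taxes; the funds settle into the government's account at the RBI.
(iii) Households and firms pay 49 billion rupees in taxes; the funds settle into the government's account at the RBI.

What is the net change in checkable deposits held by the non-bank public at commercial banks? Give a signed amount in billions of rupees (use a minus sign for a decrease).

Discount-window repayment 88.5 billion rupees: the counterparty is a bank, so public deposits are unchanged → 0.
Government account inflow 55 billion rupees: non-bank counterparties' bank balances fall → −55B.
Government account inflow 49 billion rupees: non-bank counterparties' bank balances fall → −49B.
Net: 0 − 55 − 49 = -104 billion.

-104 billion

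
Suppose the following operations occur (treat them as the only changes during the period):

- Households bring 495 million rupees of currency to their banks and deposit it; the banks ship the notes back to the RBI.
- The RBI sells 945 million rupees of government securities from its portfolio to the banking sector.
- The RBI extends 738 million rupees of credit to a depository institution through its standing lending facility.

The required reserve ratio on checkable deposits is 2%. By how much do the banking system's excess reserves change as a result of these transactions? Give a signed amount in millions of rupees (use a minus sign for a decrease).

Currency deposit 495 million rupees: reserves +495M, deposits +495M.
OMO sale (to banks) 945 million rupees: reserves −945M, deposits 0.
Discount-window loan 738 million rupees: reserves +738M, deposits 0.
Totals: Δreserves = +288M, Δdeposits = +495M.
Δrequired reserves = 2% × +495M = +9.9M.
Δexcess reserves = Δreserves − Δrequired = +288M − (+9.9M) = +278.1 million.

+278.1 million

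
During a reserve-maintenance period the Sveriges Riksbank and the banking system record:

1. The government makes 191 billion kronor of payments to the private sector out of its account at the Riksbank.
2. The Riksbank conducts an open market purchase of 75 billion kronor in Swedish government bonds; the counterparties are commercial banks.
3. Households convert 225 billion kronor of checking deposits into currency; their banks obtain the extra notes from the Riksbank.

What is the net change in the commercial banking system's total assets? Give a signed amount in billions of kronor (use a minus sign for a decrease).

Riksbank balance sheet:
  Assets:      Securities +75B
  Liabilities: Bank reserves +41B, Currency in circulation +225B, Government deposits −191B
Commercial banking system:
  Assets:      Reserves at CB +41B, Securities −75B
  Liabilities: Checkable deposits −34B
Change in total bank assets = -34 billion.

-34 billion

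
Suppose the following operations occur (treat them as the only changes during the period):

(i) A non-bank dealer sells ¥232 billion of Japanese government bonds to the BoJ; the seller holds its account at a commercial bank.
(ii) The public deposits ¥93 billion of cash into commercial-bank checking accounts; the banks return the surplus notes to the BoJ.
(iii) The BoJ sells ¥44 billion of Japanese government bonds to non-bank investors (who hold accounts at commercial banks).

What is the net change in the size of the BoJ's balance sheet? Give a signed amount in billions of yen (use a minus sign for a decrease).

BoJ balance sheet:
  Assets:      Securities +¥188B
  Liabilities: Bank reserves +¥281B, Currency in circulation −¥93B
Commercial banking system:
  Assets:      Reserves at CB +¥281B
  Liabilities: Checkable deposits +¥281B
Change in total BoJ assets = +¥188 billion.

+¥188 billion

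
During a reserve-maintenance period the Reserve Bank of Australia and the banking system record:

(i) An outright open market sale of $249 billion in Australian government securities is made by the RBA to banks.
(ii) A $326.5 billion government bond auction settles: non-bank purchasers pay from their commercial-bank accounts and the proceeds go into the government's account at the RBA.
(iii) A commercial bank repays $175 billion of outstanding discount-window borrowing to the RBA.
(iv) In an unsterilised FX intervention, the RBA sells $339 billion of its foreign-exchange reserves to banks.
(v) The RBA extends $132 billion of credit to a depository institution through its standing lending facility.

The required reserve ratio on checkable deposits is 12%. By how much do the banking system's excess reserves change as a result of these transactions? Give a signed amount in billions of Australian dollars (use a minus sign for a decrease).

-$918.32 billion

OMO sale (to banks) $249 billion: reserves −$249B, deposits 0.
Government account inflow $326.5 billion: reserves −$326.5B, deposits −$326.5B.
Discount-window repayment $175 billion: reserves −$175B, deposits 0.
FX sale $339 billion: reserves −$339B, deposits 0.
Discount-window loan $132 billion: reserves +$132B, deposits 0.
Totals: Δreserves = −$957.5B, Δdeposits = −$326.5B.
Δrequired reserves = 12% × −$326.5B = −$39.18B.
Δexcess reserves = Δreserves − Δrequired = −$957.5B − (−$39.18B) = -$918.32 billion.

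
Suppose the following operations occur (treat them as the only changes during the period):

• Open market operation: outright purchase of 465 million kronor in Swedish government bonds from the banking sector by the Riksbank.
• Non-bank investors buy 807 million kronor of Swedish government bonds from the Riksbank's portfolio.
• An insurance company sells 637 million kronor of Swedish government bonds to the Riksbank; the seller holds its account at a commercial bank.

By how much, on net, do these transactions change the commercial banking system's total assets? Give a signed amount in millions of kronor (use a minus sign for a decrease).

Riksbank balance sheet:
  Assets:      Securities +295M
  Liabilities: Bank reserves +295M
Commercial banking system:
  Assets:      Reserves at CB +295M, Securities −465M
  Liabilities: Checkable deposits −170M
Change in total bank assets = -170 million.

-170 million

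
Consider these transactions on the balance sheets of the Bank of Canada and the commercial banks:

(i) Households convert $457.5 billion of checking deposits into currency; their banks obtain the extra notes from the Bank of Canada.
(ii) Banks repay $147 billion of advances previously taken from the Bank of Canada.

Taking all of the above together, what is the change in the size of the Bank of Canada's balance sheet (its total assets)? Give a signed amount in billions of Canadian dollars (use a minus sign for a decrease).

Currency withdrawal $457.5 billion: only the composition of liabilities changes → 0.
Discount-window repayment $147 billion: a Bank of Canada asset is shed → −$147B.
Net: 0 − 147 = -$147 billion.

-$147 billion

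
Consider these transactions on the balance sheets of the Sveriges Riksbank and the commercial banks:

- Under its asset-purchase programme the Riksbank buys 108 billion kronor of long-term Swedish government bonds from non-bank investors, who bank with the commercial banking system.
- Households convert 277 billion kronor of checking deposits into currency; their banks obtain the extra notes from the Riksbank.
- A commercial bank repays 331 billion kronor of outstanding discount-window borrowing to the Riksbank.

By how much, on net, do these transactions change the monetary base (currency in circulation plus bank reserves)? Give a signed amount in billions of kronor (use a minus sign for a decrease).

Asset purchase (from non-banks) 108 billion kronor: Riksbank balance sheet expands → +108B.
Currency withdrawal 277 billion kronor: just a shift between currency and reserves — both are base money → 0.
Discount-window repayment 331 billion kronor: Riksbank balance sheet contracts → −331B.
Net: 108 + 0 − 331 = -223 billion.

-223 billion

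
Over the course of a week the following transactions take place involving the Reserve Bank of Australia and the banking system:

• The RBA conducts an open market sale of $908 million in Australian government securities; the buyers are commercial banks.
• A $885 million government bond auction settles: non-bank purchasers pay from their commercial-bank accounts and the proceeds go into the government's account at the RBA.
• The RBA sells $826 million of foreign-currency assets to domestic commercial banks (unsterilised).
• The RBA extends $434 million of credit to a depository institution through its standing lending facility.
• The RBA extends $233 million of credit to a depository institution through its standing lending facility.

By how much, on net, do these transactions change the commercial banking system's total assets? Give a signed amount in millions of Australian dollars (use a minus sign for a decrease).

RBA balance sheet:
  Assets:      Securities −$908M, Loans to banks +$667M, Foreign assets −$826M
  Liabilities: Bank reserves −$1952M, Government deposits +$885M
Commercial banking system:
  Assets:      Reserves at CB −$1952M, Securities +$908M, Foreign assets +$826M
  Liabilities: Checkable deposits −$885M, Borrowings from CB +$667M
Change in total bank assets = -$218 million.

-$218 million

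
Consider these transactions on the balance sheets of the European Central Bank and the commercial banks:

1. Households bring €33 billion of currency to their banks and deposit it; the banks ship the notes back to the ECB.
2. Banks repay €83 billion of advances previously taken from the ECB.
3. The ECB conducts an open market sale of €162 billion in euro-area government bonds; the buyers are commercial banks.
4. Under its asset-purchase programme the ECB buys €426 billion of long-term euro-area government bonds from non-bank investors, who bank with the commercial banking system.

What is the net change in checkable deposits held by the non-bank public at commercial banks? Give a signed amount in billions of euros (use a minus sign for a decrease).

Currency deposit €33 billion: non-bank counterparties' bank balances rise → +€33B.
Discount-window repayment €83 billion: the counterparty is a bank, so public deposits are unchanged → 0.
OMO sale (to banks) €162 billion: the counterparty is a bank, so public deposits are unchanged → 0.
Asset purchase (from non-banks) €426 billion: non-bank counterparties' bank balances rise → +€426B.
Net: 33 + 0 + 0 + 426 = +€459 billion.

+€459 billion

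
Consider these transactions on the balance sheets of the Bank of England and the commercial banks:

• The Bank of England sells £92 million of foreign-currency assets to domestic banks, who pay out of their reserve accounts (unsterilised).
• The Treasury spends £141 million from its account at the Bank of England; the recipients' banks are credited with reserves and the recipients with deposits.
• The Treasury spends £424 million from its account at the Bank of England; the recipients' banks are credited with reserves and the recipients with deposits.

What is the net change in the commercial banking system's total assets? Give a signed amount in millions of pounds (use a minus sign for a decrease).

+£565 million

FX sale £92 million: just an asset swap on bank balance sheets → 0.
Government spending £141 million: bank balance sheets expand → +£141M.
Government spending £424 million: bank balance sheets expand → +£424M.
Net: 0 + 141 + 424 = +£565 million.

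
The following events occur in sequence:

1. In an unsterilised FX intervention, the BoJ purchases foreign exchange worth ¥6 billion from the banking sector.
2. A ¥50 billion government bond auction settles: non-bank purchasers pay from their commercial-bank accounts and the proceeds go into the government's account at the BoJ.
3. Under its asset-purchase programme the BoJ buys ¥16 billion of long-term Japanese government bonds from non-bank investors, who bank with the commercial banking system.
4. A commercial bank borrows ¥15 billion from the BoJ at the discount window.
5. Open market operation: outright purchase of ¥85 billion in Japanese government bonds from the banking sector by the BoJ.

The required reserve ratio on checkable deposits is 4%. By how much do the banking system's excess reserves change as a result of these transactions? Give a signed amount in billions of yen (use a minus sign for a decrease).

+¥73.36 billion

FX purchase ¥6 billion: reserves +¥6B, deposits 0.
Government account inflow ¥50 billion: reserves −¥50B, deposits −¥50B.
Asset purchase (from non-banks) ¥16 billion: reserves +¥16B, deposits +¥16B.
Discount-window loan ¥15 billion: reserves +¥15B, deposits 0.
OMO purchase (from banks) ¥85 billion: reserves +¥85B, deposits 0.
Totals: Δreserves = +¥72B, Δdeposits = −¥34B.
Δrequired reserves = 4% × −¥34B = −¥1.36B.
Δexcess reserves = Δreserves − Δrequired = +¥72B − (−¥1.36B) = +¥73.36 billion.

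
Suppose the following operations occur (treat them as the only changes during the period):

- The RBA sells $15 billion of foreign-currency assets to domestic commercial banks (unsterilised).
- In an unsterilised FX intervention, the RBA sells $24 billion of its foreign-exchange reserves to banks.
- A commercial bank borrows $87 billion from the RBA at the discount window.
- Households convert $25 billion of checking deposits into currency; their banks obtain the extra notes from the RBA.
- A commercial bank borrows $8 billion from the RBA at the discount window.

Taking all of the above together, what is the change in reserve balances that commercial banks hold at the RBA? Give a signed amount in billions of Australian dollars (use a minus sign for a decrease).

+$31 billion

FX sale $15 billion: the buying banks pay out of their reserve balances → −$15B.
FX sale $24 billion: the buying banks pay out of their reserve balances → −$24B.
Discount-window loan $87 billion: the loan is credited to the bank's reserve account → +$87B.
Currency withdrawal $25 billion: banks swap reserves for currency → −$25B.
Discount-window loan $8 billion: the loan is credited to the bank's reserve account → +$8B.
Net: −15 − 24 + 87 − 25 + 8 = +$31 billion.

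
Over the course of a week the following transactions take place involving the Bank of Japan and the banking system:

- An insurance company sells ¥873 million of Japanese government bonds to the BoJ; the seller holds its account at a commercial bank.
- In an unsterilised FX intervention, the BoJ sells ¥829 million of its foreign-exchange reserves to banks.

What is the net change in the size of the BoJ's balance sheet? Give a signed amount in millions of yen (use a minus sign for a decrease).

BoJ balance sheet:
  Assets:      Securities +¥873M, Foreign assets −¥829M
  Liabilities: Bank reserves +¥44M
Change in total BoJ assets = +¥44 million.

+¥44 million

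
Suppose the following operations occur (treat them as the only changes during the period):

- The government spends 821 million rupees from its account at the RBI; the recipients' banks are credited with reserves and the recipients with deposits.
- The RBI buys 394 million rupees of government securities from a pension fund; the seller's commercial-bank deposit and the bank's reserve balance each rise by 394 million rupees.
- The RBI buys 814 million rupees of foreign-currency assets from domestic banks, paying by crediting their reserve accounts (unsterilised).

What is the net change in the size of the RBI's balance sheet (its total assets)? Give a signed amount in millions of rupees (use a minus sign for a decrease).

+1208 million

RBI balance sheet:
  Assets:      Securities +394M, Foreign assets +814M
  Liabilities: Bank reserves +2029M, Government deposits −821M
Change in total RBI assets = +1208 million.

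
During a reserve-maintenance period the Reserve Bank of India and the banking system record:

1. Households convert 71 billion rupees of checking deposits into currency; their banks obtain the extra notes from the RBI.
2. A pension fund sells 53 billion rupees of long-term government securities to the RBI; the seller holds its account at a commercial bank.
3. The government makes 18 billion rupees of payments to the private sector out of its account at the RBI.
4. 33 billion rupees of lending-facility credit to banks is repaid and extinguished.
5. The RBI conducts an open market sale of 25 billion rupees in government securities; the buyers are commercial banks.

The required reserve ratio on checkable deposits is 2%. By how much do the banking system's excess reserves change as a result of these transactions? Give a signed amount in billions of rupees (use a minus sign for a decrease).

Currency withdrawal 71 billion rupees: reserves −71B, deposits −71B.
Asset purchase (from non-banks) 53 billion rupees: reserves +53B, deposits +53B.
Government spending 18 billion rupees: reserves +18B, deposits +18B.
Discount-window repayment 33 billion rupees: reserves −33B, deposits 0.
OMO sale (to banks) 25 billion rupees: reserves −25B, deposits 0.
Totals: Δreserves = −58B, Δdeposits = 0.
Δrequired reserves = 2% × 0 = 0.
Δexcess reserves = Δreserves − Δrequired = −58B − (0) = -58 billion.

-58 billion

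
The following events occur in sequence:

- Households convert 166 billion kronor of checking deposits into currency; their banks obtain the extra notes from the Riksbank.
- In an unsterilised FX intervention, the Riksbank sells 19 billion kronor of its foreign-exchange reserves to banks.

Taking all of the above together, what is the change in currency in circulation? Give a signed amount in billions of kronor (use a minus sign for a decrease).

Currency withdrawal 166 billion kronor: notes leave the central bank → +166B.
FX sale 19 billion kronor: no currency enters or leaves circulation → 0.
Net: 166 + 0 = +166 billion.

+166 billion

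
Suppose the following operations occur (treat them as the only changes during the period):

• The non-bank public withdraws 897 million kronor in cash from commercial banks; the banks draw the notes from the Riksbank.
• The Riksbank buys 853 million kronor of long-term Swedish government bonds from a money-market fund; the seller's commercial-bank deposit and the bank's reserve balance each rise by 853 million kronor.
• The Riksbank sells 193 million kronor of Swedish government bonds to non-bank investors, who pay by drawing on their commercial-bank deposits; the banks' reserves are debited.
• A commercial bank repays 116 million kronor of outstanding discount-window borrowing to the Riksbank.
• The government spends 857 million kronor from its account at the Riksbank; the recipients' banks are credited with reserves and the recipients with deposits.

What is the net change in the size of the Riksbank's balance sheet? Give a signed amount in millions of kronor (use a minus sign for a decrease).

+544 million

Currency withdrawal 897 million kronor: only the composition of liabilities changes → 0.
Asset purchase (from non-banks) 853 million kronor: a Riksbank asset is acquired → +853M.
Asset sale (to non-banks) 193 million kronor: a Riksbank asset is shed → −193M.
Discount-window repayment 116 million kronor: a Riksbank asset is shed → −116M.
Government spending 857 million kronor: only the composition of liabilities changes → 0.
Net: 0 + 853 − 193 − 116 + 0 = +544 million.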